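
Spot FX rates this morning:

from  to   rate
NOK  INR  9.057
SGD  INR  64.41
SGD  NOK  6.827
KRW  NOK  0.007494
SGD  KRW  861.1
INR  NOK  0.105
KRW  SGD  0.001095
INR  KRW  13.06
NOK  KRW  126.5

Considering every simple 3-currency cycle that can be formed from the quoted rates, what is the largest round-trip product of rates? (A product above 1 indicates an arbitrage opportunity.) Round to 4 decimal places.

KRW→SGD→NOK→KRW: 0.001095 × 6.827 × 126.5 = 0.94566
KRW→SGD→INR→KRW: 0.001095 × 64.41 × 13.06 = 0.92111
KRW→NOK→INR→KRW: 0.007494 × 9.057 × 13.06 = 0.88642
Maximum is KRW→SGD→NOK→KRW at 0.9457; no arbitrage — every cycle loses value.

0.9457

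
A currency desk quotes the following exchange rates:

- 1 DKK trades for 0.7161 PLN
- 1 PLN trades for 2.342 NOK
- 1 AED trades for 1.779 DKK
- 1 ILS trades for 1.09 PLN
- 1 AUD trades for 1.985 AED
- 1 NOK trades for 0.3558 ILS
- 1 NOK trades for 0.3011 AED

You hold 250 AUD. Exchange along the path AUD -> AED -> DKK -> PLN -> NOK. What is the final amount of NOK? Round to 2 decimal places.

1480.60

250 AUD × 1.985 = 496.25 AED
496.25 AED × 1.779 = 882.82875 DKK
882.82875 DKK × 0.7161 = 632.193667875 PLN
632.193667875 PLN × 2.342 = 1480.59757016325 NOK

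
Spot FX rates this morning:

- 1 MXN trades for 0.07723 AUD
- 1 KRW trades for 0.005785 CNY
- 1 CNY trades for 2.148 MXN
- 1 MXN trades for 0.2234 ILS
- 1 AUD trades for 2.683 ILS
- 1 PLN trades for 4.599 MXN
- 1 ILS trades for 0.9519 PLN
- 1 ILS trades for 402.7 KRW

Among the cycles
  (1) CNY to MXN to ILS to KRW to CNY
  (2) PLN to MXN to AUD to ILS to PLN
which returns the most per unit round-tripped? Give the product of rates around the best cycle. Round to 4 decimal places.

(1) 2.148 × 0.2234 × 402.7 × 0.005785 = 1.11790
(2) 4.599 × 0.07723 × 2.683 × 0.9519 = 0.90711
Highest is cycle (1) at 1.1179 (>1, arbitrage).

1.1179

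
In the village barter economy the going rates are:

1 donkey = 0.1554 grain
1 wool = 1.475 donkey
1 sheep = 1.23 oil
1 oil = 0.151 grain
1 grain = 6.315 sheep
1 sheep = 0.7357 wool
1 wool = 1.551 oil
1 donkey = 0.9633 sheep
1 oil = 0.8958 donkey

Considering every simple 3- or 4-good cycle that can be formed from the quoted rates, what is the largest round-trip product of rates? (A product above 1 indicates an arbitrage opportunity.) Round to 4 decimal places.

grain→sheep→oil→grain: 6.315 × 1.23 × 0.151 = 1.17288
wool→oil→grain→sheep→wool: 1.551 × 0.151 × 6.315 × 0.7357 = 1.08809
grain→sheep→oil→donkey→grain: 6.315 × 1.23 × 0.8958 × 0.1554 = 1.08129
wool→donkey→grain→sheep→wool: 1.475 × 0.1554 × 6.315 × 0.7357 = 1.06492
oil→donkey→sheep→oil: 0.8958 × 0.9633 × 1.23 = 1.06140
wool→donkey→sheep→wool: 1.475 × 0.9633 × 0.7357 = 1.04533
wool→oil→donkey→sheep→wool: 1.551 × 0.8958 × 0.9633 × 0.7357 = 0.98466
Maximum is grain→sheep→oil→grain at 1.1729; arbitrage exists.

1.1729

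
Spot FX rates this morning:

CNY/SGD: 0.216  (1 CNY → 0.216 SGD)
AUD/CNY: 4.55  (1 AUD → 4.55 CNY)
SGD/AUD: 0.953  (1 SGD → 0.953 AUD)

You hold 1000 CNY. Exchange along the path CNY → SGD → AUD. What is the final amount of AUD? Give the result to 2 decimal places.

1000 CNY × 0.216 = 216 SGD
216 SGD × 0.953 = 205.848 AUD

205.85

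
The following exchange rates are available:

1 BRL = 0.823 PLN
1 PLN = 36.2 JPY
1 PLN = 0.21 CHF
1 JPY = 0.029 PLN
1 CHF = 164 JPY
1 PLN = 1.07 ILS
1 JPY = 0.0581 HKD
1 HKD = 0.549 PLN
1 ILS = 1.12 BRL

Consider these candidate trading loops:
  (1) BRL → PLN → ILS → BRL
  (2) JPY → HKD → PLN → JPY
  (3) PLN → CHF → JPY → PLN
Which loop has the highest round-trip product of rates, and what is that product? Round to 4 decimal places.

1.1547

(1) 0.823 × 1.07 × 1.12 = 0.98628
(2) 0.0581 × 0.549 × 36.2 = 1.15467
(3) 0.21 × 164 × 0.029 = 0.99876
Highest is cycle (2) at 1.1547 (>1, arbitrage).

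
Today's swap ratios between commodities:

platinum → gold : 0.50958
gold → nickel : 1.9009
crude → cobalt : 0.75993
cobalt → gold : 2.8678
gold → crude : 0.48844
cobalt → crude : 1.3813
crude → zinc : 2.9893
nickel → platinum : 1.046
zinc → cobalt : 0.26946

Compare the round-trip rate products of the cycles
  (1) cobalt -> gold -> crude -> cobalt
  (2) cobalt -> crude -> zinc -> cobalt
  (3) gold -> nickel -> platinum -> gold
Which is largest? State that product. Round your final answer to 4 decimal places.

1.1126

(1) 2.8678 × 0.48844 × 0.75993 = 1.06447
(2) 1.3813 × 2.9893 × 0.26946 = 1.11263
(3) 1.9009 × 1.046 × 0.50958 = 1.01322
Highest is cycle (2) at 1.1126 (>1, arbitrage).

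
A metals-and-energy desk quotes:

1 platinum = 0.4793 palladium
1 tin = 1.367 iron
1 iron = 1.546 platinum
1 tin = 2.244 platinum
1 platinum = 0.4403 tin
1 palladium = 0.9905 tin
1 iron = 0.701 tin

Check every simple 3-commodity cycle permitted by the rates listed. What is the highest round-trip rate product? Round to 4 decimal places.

palladium→tin→platinum→palladium: 0.9905 × 2.244 × 0.4793 = 1.06533
tin→iron→platinum→tin: 1.367 × 1.546 × 0.4403 = 0.93052
Maximum is palladium→tin→platinum→palladium at 1.0653; arbitrage exists.

1.0653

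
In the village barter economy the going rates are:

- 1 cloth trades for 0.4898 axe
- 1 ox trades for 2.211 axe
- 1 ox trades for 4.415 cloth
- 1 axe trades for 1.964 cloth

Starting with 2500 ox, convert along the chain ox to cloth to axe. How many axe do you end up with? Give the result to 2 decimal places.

5406.17

2500 ox × 4.415 = 11037.5 cloth
11037.5 cloth × 0.4898 = 5406.1675 axe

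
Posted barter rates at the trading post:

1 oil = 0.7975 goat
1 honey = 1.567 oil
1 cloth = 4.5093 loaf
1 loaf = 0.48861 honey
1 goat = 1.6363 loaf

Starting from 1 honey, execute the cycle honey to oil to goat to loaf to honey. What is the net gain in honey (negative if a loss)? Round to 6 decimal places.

-0.000863

1 honey × 1.567 = 1.567 oil
1.567 oil × 0.7975 = 1.2496825 goat
1.2496825 goat × 1.6363 = 2.04485547475 loaf
2.04485547475 loaf × 0.48861 = 0.9991368335175975 honey
Net change: 0.9991368335175975 − 1 = -0.0008631664824025 honey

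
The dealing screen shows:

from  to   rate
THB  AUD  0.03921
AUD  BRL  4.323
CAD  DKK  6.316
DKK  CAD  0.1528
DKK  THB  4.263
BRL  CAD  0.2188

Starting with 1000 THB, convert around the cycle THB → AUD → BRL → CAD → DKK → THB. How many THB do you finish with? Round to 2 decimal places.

998.59

1000 THB × 0.03921 = 39.21 AUD
39.21 AUD × 4.323 = 169.50483 BRL
169.50483 BRL × 0.2188 = 37.087656804 CAD
37.087656804 CAD × 6.316 = 234.245640374064 DKK
234.245640374064 DKK × 4.263 = 998.589164914634832 THB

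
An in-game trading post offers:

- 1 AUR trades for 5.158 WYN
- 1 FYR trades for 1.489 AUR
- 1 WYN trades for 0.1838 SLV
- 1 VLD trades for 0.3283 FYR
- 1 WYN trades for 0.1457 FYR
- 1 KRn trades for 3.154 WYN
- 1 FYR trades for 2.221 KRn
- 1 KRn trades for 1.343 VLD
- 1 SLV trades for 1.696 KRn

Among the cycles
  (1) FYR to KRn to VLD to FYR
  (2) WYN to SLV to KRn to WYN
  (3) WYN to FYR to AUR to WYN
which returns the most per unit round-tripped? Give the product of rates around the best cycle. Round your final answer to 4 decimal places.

(1) 2.221 × 1.343 × 0.3283 = 0.97925
(2) 0.1838 × 1.696 × 3.154 = 0.98318
(3) 0.1457 × 1.489 × 5.158 = 1.11901
Highest is cycle (3) at 1.1190 (>1, arbitrage).

1.1190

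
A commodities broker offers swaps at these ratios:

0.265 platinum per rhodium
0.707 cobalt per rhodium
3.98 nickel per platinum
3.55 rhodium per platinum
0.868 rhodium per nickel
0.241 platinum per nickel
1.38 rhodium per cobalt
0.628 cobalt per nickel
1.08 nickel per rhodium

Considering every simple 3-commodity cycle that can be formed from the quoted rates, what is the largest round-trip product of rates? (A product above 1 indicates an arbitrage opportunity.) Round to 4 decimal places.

0.9360

nickel→cobalt→rhodium→nickel: 0.628 × 1.38 × 1.08 = 0.93597
platinum→rhodium→nickel→platinum: 3.55 × 1.08 × 0.241 = 0.92399
platinum→nickel→rhodium→platinum: 3.98 × 0.868 × 0.265 = 0.91548
Maximum is nickel→cobalt→rhodium→nickel at 0.9360; no arbitrage — every cycle loses value.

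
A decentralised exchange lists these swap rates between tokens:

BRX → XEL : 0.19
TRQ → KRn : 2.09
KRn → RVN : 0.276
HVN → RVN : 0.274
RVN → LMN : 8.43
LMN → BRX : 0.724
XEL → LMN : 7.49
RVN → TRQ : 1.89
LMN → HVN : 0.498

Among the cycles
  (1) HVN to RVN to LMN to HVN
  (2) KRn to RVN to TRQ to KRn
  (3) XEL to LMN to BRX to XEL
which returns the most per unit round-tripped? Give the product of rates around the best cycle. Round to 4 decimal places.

(1) 0.274 × 8.43 × 0.498 = 1.15029
(2) 0.276 × 1.89 × 2.09 = 1.09023
(3) 7.49 × 0.724 × 0.19 = 1.03032
Highest is cycle (1) at 1.1503 (>1, arbitrage).

1.1503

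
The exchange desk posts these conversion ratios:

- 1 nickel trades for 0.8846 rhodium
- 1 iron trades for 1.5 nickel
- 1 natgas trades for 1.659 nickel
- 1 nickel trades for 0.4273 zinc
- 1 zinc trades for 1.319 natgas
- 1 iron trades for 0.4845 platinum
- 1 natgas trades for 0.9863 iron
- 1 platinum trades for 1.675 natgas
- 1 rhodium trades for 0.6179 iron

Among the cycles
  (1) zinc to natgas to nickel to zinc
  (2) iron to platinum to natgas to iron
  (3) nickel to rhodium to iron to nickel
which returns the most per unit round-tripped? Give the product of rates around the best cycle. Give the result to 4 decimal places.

0.9350

(1) 1.319 × 1.659 × 0.4273 = 0.93503
(2) 0.4845 × 1.675 × 0.9863 = 0.80042
(3) 0.8846 × 0.6179 × 1.5 = 0.81989
Highest is cycle (1) at 0.9350 (≤1, no arbitrage).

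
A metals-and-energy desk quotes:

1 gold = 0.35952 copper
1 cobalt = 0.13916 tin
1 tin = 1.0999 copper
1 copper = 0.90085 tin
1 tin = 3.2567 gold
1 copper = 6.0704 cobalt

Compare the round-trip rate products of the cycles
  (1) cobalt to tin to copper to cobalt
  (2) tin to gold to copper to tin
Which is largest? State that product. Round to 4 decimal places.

1.0548

(1) 0.13916 × 1.0999 × 6.0704 = 0.92915
(2) 3.2567 × 0.35952 × 0.90085 = 1.05476
Highest is cycle (2) at 1.0548 (>1, arbitrage).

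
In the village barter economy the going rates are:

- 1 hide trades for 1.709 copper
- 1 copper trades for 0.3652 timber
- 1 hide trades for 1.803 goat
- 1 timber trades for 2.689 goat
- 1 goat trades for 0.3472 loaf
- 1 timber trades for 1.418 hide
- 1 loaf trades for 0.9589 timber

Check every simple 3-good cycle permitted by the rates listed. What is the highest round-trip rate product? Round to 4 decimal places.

0.8952

goat→loaf→timber→goat: 0.3472 × 0.9589 × 2.689 = 0.89525
hide→copper→timber→hide: 1.709 × 0.3652 × 1.418 = 0.88501
Maximum is goat→loaf→timber→goat at 0.8952; no arbitrage — every cycle loses value.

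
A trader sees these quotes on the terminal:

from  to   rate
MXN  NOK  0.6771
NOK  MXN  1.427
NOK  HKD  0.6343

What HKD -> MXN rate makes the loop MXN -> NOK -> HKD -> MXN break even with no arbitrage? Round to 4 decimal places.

2.3284

Known legs of the cycle: 0.6771 × 0.6343 = 0.42948453
For no arbitrage the full-cycle product must be 1, so the missing rate is 1 / 0.42948453 ≈ 2.328373.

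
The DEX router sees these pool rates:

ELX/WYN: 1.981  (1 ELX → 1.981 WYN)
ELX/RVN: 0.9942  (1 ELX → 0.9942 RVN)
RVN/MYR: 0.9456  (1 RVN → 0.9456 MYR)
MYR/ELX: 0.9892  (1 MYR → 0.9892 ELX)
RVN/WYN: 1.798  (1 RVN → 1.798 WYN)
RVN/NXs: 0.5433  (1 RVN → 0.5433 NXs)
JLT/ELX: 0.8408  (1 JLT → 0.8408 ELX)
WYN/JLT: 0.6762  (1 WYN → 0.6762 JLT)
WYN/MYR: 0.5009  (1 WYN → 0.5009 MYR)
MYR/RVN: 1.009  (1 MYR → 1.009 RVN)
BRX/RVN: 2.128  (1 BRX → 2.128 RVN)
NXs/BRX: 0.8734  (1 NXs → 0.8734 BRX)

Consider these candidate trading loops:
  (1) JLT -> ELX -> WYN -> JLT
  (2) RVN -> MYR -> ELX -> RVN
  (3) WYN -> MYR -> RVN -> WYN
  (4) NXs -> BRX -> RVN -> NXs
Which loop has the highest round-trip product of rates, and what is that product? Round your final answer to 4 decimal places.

(1) 0.8408 × 1.981 × 0.6762 = 1.12630
(2) 0.9456 × 0.9892 × 0.9942 = 0.92996
(3) 0.5009 × 1.009 × 1.798 = 0.90872
(4) 0.8734 × 2.128 × 0.5433 = 1.00977
Highest is cycle (1) at 1.1263 (>1, arbitrage).

1.1263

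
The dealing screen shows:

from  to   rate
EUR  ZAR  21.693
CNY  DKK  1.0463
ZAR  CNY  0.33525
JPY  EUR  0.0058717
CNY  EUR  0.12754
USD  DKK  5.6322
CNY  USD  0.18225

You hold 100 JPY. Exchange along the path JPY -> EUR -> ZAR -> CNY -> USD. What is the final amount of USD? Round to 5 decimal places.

100 JPY × 0.0058717 = 0.58717 EUR
0.58717 EUR × 21.693 = 12.73747881 ZAR
12.73747881 ZAR × 0.33525 = 4.2702397710525 CNY
4.2702397710525 CNY × 0.18225 = 0.778251198274318125 USD

0.77825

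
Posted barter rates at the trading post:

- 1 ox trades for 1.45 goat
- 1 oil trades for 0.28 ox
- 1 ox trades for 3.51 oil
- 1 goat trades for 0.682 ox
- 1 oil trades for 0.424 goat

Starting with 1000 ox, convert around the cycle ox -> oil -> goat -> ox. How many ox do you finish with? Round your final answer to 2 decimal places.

1014.98

1000 ox × 3.51 = 3510 oil
3510 oil × 0.424 = 1488.24 goat
1488.24 goat × 0.682 = 1014.97968 ox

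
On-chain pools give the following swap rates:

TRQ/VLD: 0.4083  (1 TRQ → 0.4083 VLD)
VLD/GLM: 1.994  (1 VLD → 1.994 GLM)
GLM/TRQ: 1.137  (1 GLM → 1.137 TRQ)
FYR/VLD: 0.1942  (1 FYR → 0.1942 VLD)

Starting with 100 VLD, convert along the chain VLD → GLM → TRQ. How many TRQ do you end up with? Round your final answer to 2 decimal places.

100 VLD × 1.994 = 199.4 GLM
199.4 GLM × 1.137 = 226.7178 TRQ

226.72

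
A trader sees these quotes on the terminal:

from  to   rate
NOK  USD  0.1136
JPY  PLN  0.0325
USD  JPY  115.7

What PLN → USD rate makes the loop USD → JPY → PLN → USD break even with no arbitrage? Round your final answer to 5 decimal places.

Known legs of the cycle: 115.7 × 0.0325 = 3.76025
For no arbitrage the full-cycle product must be 1, so the missing rate is 1 / 3.76025 ≈ 0.2659398.

0.26594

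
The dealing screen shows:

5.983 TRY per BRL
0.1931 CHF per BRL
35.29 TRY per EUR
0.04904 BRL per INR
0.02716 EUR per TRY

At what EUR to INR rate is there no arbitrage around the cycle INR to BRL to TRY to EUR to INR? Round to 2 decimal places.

Known legs of the cycle: 0.04904 × 5.983 × 0.02716 = 0.0079689156512
For no arbitrage the full-cycle product must be 1, so the missing rate is 1 / 0.0079689156512 ≈ 125.4876.

125.49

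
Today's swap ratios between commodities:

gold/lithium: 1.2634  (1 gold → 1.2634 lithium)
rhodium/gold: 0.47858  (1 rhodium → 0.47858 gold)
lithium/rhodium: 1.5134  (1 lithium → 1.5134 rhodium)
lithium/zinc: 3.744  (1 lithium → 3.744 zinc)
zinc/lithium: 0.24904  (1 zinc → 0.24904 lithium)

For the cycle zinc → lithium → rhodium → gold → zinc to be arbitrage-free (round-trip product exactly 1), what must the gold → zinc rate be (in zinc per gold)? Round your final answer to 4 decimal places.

Known legs of the cycle: 0.24904 × 1.5134 × 0.47858 = 0.18037543134688
For no arbitrage the full-cycle product must be 1, so the missing rate is 1 / 0.18037543134688 ≈ 5.543992.

5.5440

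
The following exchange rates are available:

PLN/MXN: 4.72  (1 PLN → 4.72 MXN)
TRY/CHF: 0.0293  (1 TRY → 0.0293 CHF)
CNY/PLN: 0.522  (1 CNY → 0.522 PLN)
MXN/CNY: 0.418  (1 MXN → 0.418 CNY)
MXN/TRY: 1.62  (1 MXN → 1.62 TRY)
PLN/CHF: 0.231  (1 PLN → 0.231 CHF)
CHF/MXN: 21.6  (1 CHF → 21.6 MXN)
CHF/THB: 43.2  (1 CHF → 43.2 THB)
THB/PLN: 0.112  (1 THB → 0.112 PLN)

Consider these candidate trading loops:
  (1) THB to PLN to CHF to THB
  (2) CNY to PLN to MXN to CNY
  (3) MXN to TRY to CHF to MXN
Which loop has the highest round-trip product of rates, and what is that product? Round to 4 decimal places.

1.1177

(1) 0.112 × 0.231 × 43.2 = 1.11767
(2) 0.522 × 4.72 × 0.418 = 1.02989
(3) 1.62 × 0.0293 × 21.6 = 1.02527
Highest is cycle (1) at 1.1177 (>1, arbitrage).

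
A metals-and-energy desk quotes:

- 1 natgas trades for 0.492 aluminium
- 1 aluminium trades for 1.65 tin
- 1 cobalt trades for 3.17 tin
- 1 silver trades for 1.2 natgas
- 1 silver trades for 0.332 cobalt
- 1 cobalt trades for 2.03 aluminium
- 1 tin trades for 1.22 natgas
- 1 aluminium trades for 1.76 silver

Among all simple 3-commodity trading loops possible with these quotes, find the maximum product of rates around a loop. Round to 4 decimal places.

1.1862

cobalt→aluminium→silver→cobalt: 2.03 × 1.76 × 0.332 = 1.18617
aluminium→silver→natgas→aluminium: 1.76 × 1.2 × 0.492 = 1.03910
aluminium→tin→natgas→aluminium: 1.65 × 1.22 × 0.492 = 0.99040
Maximum is cobalt→aluminium→silver→cobalt at 1.1862; arbitrage exists.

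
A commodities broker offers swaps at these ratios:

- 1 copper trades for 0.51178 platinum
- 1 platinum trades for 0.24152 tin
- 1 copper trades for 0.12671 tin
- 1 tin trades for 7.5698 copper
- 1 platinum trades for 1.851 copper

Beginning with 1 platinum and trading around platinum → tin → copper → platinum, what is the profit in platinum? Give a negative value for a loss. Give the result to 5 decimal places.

1 platinum × 0.24152 = 0.24152 tin
0.24152 tin × 7.5698 = 1.828258096 copper
1.828258096 copper × 0.51178 = 0.93566592837088 platinum
Net change: 0.93566592837088 − 1 = -0.06433407162912 platinum

-0.06433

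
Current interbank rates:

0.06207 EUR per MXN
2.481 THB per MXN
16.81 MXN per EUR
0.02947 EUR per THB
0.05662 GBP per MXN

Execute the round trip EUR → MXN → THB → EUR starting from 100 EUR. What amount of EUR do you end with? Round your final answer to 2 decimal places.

100 EUR × 16.81 = 1681 MXN
1681 MXN × 2.481 = 4170.561 THB
4170.561 THB × 0.02947 = 122.90643267 EUR

122.91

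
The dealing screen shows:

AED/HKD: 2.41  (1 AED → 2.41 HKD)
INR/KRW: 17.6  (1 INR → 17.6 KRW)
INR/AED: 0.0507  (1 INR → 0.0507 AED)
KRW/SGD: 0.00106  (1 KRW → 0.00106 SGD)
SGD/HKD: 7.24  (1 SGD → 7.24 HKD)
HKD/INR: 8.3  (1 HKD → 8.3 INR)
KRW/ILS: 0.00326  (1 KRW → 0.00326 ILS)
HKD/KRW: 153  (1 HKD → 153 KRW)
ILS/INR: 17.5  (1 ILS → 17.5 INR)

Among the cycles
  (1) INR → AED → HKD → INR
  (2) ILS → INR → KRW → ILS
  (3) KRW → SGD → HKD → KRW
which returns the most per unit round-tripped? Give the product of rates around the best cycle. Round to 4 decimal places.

(1) 0.0507 × 2.41 × 8.3 = 1.01415
(2) 17.5 × 17.6 × 0.00326 = 1.00408
(3) 0.00106 × 7.24 × 153 = 1.17418
Highest is cycle (3) at 1.1742 (>1, arbitrage).

1.1742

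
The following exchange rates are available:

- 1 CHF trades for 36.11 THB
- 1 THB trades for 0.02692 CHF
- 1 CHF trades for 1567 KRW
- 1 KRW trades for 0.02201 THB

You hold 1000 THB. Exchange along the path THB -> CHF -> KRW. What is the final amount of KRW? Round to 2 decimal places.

1000 THB × 0.02692 = 26.92 CHF
26.92 CHF × 1567 = 42183.64 KRW

42183.64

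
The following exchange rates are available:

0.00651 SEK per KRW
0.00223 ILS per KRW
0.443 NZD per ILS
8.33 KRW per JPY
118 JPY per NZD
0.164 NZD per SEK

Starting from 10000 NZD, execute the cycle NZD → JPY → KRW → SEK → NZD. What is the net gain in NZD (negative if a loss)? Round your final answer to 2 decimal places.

10000 NZD × 118 = 1180000 JPY
1180000 JPY × 8.33 = 9829400 KRW
9829400 KRW × 0.00651 = 63989.394 SEK
63989.394 SEK × 0.164 = 10494.260616 NZD
Net change: 10494.260616 − 10000 = 494.260616 NZD

494.26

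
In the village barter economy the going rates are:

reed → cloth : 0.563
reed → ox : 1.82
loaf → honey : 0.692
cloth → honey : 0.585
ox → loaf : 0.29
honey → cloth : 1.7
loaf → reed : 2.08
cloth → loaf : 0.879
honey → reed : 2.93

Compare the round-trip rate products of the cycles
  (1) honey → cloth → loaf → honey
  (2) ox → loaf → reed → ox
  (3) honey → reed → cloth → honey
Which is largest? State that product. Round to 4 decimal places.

1.0978

(1) 1.7 × 0.879 × 0.692 = 1.03406
(2) 0.29 × 2.08 × 1.82 = 1.09782
(3) 2.93 × 0.563 × 0.585 = 0.96501
Highest is cycle (2) at 1.0978 (>1, arbitrage).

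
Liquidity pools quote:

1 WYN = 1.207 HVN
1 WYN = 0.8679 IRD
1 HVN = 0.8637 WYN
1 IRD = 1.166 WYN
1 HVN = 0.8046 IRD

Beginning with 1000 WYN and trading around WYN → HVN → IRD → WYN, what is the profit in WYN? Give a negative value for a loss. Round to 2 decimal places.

132.36

1000 WYN × 1.207 = 1207 HVN
1207 HVN × 0.8046 = 971.1522 IRD
971.1522 IRD × 1.166 = 1132.3634652 WYN
Net change: 1132.3634652 − 1000 = 132.3634652 WYN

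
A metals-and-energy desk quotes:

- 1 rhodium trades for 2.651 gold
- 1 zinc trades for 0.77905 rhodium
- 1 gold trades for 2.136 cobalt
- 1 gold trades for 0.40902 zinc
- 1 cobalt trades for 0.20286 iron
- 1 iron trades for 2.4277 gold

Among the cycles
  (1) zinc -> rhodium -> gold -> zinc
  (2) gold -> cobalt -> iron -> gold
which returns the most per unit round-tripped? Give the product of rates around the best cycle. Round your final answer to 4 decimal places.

(1) 0.77905 × 2.651 × 0.40902 = 0.84473
(2) 2.136 × 0.20286 × 2.4277 = 1.05194
Highest is cycle (2) at 1.0519 (>1, arbitrage).

1.0519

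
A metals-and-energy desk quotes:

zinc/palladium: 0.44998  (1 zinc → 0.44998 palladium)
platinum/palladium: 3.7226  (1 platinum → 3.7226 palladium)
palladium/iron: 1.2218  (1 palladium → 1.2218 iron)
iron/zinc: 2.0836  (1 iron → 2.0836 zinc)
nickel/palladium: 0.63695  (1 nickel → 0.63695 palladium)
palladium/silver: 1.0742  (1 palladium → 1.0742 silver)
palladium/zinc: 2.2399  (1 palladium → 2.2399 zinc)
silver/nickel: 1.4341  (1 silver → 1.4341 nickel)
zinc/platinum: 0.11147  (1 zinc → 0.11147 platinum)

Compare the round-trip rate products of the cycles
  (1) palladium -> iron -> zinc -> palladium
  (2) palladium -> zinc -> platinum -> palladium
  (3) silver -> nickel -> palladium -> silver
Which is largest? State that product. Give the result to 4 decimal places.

1.1455

(1) 1.2218 × 2.0836 × 0.44998 = 1.14553
(2) 2.2399 × 0.11147 × 3.7226 = 0.92946
(3) 1.4341 × 0.63695 × 1.0742 = 0.98123
Highest is cycle (1) at 1.1455 (>1, arbitrage).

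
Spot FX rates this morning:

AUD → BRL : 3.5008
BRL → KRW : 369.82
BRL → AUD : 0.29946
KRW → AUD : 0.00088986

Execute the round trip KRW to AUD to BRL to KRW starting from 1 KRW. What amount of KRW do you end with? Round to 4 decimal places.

1 KRW × 0.00088986 = 0.00088986 AUD
0.00088986 AUD × 3.5008 = 0.003115221888 BRL
0.003115221888 BRL × 369.82 = 1.15207135862016 KRW

1.1521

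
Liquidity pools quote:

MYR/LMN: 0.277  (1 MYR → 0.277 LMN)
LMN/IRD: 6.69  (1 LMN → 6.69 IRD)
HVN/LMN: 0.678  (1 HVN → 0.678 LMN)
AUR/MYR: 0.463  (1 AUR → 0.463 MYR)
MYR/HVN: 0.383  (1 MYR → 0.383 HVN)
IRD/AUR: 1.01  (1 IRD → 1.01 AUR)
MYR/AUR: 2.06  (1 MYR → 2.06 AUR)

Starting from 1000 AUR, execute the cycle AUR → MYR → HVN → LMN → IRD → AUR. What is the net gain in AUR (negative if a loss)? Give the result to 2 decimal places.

1000 AUR × 0.463 = 463 MYR
463 MYR × 0.383 = 177.329 HVN
177.329 HVN × 0.678 = 120.229062 LMN
120.229062 LMN × 6.69 = 804.33242478 IRD
804.33242478 IRD × 1.01 = 812.3757490278 AUR
Net change: 812.3757490278 − 1000 = -187.6242509722 AUR

-187.62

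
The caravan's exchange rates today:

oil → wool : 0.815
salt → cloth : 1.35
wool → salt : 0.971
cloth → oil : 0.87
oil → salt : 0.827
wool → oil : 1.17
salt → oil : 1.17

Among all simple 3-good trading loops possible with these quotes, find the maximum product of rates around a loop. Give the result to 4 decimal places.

oil→salt→cloth→oil: 0.827 × 1.35 × 0.87 = 0.97131
oil→wool→salt→oil: 0.815 × 0.971 × 1.17 = 0.92590
Maximum is oil→salt→cloth→oil at 0.9713; no arbitrage — every cycle loses value.

0.9713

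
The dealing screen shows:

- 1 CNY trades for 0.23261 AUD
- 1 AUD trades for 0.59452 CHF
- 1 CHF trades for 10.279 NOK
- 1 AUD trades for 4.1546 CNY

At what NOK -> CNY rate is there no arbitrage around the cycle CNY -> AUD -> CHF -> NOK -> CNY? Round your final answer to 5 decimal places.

Known legs of the cycle: 0.23261 × 0.59452 × 10.279 = 1.4214962439188
For no arbitrage the full-cycle product must be 1, so the missing rate is 1 / 1.4214962439188 ≈ 0.7034841.

0.70348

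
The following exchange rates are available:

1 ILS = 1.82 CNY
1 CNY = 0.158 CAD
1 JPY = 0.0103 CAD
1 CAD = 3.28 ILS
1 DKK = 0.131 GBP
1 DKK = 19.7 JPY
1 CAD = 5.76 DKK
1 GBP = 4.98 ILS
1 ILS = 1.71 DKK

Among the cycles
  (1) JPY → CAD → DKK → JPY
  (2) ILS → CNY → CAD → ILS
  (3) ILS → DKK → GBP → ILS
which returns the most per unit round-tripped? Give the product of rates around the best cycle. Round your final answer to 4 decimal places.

1.1688

(1) 0.0103 × 5.76 × 19.7 = 1.16876
(2) 1.82 × 0.158 × 3.28 = 0.94320
(3) 1.71 × 0.131 × 4.98 = 1.11557
Highest is cycle (1) at 1.1688 (>1, arbitrage).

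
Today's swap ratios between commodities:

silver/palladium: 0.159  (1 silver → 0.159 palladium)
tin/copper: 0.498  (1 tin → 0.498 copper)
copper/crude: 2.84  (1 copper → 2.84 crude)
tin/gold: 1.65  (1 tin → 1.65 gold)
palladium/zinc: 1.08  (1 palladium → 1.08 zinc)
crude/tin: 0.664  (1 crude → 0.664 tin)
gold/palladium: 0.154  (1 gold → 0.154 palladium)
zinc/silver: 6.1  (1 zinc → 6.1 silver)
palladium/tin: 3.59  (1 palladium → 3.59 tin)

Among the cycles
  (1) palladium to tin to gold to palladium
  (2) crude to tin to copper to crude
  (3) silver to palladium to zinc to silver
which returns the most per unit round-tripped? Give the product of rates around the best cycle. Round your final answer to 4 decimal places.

1.0475

(1) 3.59 × 1.65 × 0.154 = 0.91222
(2) 0.664 × 0.498 × 2.84 = 0.93911
(3) 0.159 × 1.08 × 6.1 = 1.04749
Highest is cycle (3) at 1.0475 (>1, arbitrage).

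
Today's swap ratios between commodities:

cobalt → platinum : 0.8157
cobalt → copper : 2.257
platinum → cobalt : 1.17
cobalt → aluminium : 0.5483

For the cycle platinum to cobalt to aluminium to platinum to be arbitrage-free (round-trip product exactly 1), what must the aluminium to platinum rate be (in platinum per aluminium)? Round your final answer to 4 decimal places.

Known legs of the cycle: 1.17 × 0.5483 = 0.641511
For no arbitrage the full-cycle product must be 1, so the missing rate is 1 / 0.641511 ≈ 1.558820.

1.5588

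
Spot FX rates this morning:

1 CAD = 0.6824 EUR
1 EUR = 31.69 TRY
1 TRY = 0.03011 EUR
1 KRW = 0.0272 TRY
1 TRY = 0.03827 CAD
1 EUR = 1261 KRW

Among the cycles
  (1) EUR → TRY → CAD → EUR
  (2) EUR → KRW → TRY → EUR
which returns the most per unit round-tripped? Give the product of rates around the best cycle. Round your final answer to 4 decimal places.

(1) 31.69 × 0.03827 × 0.6824 = 0.82760
(2) 1261 × 0.0272 × 0.03011 = 1.03275
Highest is cycle (2) at 1.0327 (>1, arbitrage).

1.0327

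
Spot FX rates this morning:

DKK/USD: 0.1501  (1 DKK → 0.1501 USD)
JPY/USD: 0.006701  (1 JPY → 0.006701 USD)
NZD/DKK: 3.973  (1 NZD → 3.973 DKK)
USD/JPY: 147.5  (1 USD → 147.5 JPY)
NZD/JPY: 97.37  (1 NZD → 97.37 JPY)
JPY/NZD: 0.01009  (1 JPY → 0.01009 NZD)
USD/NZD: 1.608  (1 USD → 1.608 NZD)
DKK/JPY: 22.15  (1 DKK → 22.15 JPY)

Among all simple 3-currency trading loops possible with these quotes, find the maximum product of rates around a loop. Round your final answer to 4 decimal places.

1.0492

JPY→USD→NZD→JPY: 0.006701 × 1.608 × 97.37 = 1.04918
DKK→USD→NZD→DKK: 0.1501 × 1.608 × 3.973 = 0.95893
DKK→JPY→NZD→DKK: 22.15 × 0.01009 × 3.973 = 0.88794
Maximum is JPY→USD→NZD→JPY at 1.0492; arbitrage exists.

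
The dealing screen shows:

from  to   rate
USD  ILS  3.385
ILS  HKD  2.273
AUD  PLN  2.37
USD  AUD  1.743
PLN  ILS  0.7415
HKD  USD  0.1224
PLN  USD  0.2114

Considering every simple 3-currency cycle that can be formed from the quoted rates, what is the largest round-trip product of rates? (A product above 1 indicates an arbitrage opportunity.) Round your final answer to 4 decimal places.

0.9418

USD→ILS→HKD→USD: 3.385 × 2.273 × 0.1224 = 0.94176
USD→AUD→PLN→USD: 1.743 × 2.37 × 0.2114 = 0.87327
Maximum is USD→ILS→HKD→USD at 0.9418; no arbitrage — every cycle loses value.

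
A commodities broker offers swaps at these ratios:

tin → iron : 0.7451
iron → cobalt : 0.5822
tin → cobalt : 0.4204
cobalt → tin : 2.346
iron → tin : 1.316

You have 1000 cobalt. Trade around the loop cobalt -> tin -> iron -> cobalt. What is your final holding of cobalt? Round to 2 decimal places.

1017.69

1000 cobalt × 2.346 = 2346 tin
2346 tin × 0.7451 = 1748.0046 iron
1748.0046 iron × 0.5822 = 1017.68827812 cobalt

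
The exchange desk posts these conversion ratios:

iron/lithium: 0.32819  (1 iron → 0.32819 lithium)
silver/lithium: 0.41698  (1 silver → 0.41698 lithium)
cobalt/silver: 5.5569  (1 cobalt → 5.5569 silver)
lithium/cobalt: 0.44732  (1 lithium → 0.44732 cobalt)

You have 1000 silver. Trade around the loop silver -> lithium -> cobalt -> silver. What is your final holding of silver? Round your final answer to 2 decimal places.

1000 silver × 0.41698 = 416.98 lithium
416.98 lithium × 0.44732 = 186.5234936 cobalt
186.5234936 cobalt × 5.5569 = 1036.49240158584 silver

1036.49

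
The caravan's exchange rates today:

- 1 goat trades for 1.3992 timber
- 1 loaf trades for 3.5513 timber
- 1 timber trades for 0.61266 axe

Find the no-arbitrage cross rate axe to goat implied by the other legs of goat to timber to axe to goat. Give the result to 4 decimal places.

1.1665

Known legs of the cycle: 1.3992 × 0.61266 = 0.857233872
For no arbitrage the full-cycle product must be 1, so the missing rate is 1 / 0.857233872 ≈ 1.166543.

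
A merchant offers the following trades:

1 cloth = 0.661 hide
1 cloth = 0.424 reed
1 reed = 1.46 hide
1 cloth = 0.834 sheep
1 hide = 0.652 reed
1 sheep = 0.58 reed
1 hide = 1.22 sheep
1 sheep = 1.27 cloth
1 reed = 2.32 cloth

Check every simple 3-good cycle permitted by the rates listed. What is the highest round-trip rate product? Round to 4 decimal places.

1.1222

sheep→reed→cloth→sheep: 0.58 × 2.32 × 0.834 = 1.12223
sheep→reed→hide→sheep: 0.58 × 1.46 × 1.22 = 1.03310
sheep→cloth→hide→sheep: 1.27 × 0.661 × 1.22 = 1.02415
cloth→hide→reed→cloth: 0.661 × 0.652 × 2.32 = 0.99986
Maximum is sheep→reed→cloth→sheep at 1.1222; arbitrage exists.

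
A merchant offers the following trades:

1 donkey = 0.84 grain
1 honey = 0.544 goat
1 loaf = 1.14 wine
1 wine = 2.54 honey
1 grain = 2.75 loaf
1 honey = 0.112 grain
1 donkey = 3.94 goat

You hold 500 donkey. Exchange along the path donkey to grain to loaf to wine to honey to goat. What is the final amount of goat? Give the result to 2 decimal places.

1819.36

500 donkey × 0.84 = 420 grain
420 grain × 2.75 = 1155 loaf
1155 loaf × 1.14 = 1316.7 wine
1316.7 wine × 2.54 = 3344.418 honey
3344.418 honey × 0.544 = 1819.363392 goat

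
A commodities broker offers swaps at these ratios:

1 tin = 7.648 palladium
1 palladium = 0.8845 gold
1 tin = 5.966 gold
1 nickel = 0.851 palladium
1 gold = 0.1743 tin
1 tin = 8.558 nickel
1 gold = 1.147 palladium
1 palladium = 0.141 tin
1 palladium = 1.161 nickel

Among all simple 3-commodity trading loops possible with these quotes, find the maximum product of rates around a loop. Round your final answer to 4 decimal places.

1.1791

gold→tin→palladium→gold: 0.1743 × 7.648 × 0.8845 = 1.17908
nickel→palladium→tin→nickel: 0.851 × 0.141 × 8.558 = 1.02688
gold→palladium→tin→gold: 1.147 × 0.141 × 5.966 = 0.96486
Maximum is gold→tin→palladium→gold at 1.1791; arbitrage exists.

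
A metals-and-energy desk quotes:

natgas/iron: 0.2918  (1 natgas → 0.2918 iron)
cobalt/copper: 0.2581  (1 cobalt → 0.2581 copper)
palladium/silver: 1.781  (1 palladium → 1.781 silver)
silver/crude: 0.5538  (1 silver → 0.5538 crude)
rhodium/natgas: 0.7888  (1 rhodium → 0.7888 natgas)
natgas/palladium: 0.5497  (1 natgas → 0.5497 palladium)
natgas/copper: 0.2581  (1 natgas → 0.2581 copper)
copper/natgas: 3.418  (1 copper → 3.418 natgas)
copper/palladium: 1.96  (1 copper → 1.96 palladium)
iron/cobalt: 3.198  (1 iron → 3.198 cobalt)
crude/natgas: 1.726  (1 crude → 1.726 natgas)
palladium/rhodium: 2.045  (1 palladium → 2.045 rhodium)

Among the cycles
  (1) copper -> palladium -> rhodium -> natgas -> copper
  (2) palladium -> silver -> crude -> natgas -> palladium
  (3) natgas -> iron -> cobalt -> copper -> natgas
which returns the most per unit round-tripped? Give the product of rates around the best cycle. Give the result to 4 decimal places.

0.9358

(1) 1.96 × 2.045 × 0.7888 × 0.2581 = 0.81603
(2) 1.781 × 0.5538 × 1.726 × 0.5497 = 0.93580
(3) 0.2918 × 3.198 × 0.2581 × 3.418 = 0.82323
Highest is cycle (2) at 0.9358 (≤1, no arbitrage).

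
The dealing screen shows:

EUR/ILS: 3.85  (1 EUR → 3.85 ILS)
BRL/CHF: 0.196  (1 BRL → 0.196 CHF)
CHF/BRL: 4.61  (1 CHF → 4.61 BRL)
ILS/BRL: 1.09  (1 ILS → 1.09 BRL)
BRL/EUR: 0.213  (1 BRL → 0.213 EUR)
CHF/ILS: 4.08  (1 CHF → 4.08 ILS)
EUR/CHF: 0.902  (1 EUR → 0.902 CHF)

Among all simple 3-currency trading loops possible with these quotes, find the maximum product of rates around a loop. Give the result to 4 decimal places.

0.8939

ILS→BRL→EUR→ILS: 1.09 × 0.213 × 3.85 = 0.89385
CHF→BRL→EUR→CHF: 4.61 × 0.213 × 0.902 = 0.88570
ILS→BRL→CHF→ILS: 1.09 × 0.196 × 4.08 = 0.87165
Maximum is ILS→BRL→EUR→ILS at 0.8939; no arbitrage — every cycle loses value.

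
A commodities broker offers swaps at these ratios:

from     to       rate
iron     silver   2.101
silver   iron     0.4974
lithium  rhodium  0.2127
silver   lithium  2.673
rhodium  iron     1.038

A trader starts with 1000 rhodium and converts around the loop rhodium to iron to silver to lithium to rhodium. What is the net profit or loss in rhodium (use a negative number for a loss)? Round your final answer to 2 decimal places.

239.91

1000 rhodium × 1.038 = 1038 iron
1038 iron × 2.101 = 2180.838 silver
2180.838 silver × 2.673 = 5829.379974 lithium
5829.379974 lithium × 0.2127 = 1239.9091204698 rhodium
Net change: 1239.9091204698 − 1000 = 239.9091204698 rhodium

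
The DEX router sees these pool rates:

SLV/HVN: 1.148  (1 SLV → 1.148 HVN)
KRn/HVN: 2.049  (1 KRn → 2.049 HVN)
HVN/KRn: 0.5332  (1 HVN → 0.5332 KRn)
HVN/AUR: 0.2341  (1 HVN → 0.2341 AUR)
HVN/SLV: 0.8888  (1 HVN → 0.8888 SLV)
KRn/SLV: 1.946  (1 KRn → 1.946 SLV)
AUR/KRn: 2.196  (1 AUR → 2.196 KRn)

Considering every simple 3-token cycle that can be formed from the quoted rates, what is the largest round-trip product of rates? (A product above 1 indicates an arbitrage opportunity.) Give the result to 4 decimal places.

1.1912

HVN→KRn→SLV→HVN: 0.5332 × 1.946 × 1.148 = 1.19117
HVN→AUR→KRn→HVN: 0.2341 × 2.196 × 2.049 = 1.05336
Maximum is HVN→KRn→SLV→HVN at 1.1912; arbitrage exists.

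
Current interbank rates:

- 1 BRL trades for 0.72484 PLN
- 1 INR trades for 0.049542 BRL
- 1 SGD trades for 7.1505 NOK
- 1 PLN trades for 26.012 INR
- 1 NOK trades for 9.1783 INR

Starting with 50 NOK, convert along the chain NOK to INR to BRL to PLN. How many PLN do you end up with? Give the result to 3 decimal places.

16.480

50 NOK × 9.1783 = 458.915 INR
458.915 INR × 0.049542 = 22.73556693 BRL
22.73556693 BRL × 0.72484 = 16.4796483335412 PLN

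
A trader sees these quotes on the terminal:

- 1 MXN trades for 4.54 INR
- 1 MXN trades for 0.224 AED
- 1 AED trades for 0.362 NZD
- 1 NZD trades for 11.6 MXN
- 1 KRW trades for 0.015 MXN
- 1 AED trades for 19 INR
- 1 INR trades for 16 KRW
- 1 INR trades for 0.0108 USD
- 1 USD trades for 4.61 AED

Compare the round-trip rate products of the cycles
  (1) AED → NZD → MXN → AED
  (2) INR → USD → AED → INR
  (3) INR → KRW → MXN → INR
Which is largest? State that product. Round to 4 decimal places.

1.0896

(1) 0.362 × 11.6 × 0.224 = 0.94062
(2) 0.0108 × 4.61 × 19 = 0.94597
(3) 16 × 0.015 × 4.54 = 1.08960
Highest is cycle (3) at 1.0896 (>1, arbitrage).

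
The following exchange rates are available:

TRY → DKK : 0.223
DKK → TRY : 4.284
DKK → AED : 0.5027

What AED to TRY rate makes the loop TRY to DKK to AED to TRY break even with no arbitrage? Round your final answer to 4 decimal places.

8.9204

Known legs of the cycle: 0.223 × 0.5027 = 0.1121021
For no arbitrage the full-cycle product must be 1, so the missing rate is 1 / 0.1121021 ≈ 8.920439.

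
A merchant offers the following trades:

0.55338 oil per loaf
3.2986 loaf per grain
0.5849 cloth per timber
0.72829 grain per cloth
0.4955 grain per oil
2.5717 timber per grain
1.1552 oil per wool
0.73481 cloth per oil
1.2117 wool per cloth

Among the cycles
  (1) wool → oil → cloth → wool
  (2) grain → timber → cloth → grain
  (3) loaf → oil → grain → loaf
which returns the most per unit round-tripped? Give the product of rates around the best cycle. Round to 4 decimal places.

1.0955

(1) 1.1552 × 0.73481 × 1.2117 = 1.02855
(2) 2.5717 × 0.5849 × 0.72829 = 1.09548
(3) 0.55338 × 0.4955 × 3.2986 = 0.90448
Highest is cycle (2) at 1.0955 (>1, arbitrage).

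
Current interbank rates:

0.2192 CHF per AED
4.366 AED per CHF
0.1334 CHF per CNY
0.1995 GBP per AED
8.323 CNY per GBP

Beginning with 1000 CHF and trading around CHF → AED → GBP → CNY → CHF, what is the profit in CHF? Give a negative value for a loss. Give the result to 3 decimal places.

1000 CHF × 4.366 = 4366 AED
4366 AED × 0.1995 = 871.017 GBP
871.017 GBP × 8.323 = 7249.474491 CNY
7249.474491 CNY × 0.1334 = 967.0798970994 CHF
Net change: 967.0798970994 − 1000 = -32.9201029006 CHF

-32.920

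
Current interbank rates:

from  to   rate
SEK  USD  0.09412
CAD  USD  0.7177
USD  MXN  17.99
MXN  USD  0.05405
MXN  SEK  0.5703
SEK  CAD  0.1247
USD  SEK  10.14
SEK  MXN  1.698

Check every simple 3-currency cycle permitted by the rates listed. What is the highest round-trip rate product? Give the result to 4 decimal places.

0.9656

SEK→USD→MXN→SEK: 0.09412 × 17.99 × 0.5703 = 0.96564
SEK→MXN→USD→SEK: 1.698 × 0.05405 × 10.14 = 0.93062
SEK→CAD→USD→SEK: 0.1247 × 0.7177 × 10.14 = 0.90750
Maximum is SEK→USD→MXN→SEK at 0.9656; no arbitrage — every cycle loses value.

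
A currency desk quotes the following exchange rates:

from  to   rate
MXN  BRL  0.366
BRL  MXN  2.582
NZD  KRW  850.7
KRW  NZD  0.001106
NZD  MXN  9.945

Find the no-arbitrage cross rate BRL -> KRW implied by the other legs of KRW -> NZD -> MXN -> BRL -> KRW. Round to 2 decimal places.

Known legs of the cycle: 0.001106 × 9.945 × 0.366 = 0.00402569622
For no arbitrage the full-cycle product must be 1, so the missing rate is 1 / 0.00402569622 ≈ 248.4042.

248.40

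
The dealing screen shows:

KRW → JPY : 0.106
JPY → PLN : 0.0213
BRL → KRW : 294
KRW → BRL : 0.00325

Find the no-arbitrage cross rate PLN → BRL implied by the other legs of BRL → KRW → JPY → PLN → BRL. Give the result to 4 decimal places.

Known legs of the cycle: 294 × 0.106 × 0.0213 = 0.6637932
For no arbitrage the full-cycle product must be 1, so the missing rate is 1 / 0.6637932 ≈ 1.506493.

1.5065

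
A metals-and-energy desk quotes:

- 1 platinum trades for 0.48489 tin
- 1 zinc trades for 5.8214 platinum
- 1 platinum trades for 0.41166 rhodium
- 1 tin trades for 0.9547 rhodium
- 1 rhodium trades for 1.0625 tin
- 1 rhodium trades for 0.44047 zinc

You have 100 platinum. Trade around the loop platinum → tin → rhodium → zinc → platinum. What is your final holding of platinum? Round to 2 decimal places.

100 platinum × 0.48489 = 48.489 tin
48.489 tin × 0.9547 = 46.2924483 rhodium
46.2924483 rhodium × 0.44047 = 20.390434702701 zinc
20.390434702701 zinc × 5.8214 = 118.7008765783036014 platinum

118.70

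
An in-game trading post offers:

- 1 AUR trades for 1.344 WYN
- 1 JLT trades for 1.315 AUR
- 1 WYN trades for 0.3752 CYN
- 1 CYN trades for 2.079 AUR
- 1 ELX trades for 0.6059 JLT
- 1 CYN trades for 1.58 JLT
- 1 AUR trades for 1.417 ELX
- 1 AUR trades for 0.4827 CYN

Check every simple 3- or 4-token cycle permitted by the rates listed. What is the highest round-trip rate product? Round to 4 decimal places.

ELX→JLT→AUR→ELX: 0.6059 × 1.315 × 1.417 = 1.12901
CYN→AUR→WYN→CYN: 2.079 × 1.344 × 0.3752 = 1.04837
CYN→JLT→AUR→WYN→CYN: 1.58 × 1.315 × 1.344 × 0.3752 = 1.04772
CYN→JLT→AUR→CYN: 1.58 × 1.315 × 0.4827 = 1.00291
Maximum is ELX→JLT→AUR→ELX at 1.1290; arbitrage exists.

1.1290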